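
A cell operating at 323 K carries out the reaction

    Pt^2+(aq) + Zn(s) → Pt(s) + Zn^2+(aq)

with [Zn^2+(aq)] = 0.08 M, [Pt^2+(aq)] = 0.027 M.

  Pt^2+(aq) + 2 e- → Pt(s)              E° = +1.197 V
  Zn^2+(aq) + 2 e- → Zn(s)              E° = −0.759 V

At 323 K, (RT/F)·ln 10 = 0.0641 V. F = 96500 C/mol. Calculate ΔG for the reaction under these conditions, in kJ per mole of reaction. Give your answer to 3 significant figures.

−375 kJ/mol

E°cell = +1.197 − (−0.759) = +1.956 V; the balanced reaction transfers n = 2 electrons.
The reaction quotient is [Zn^2+(aq)] / [Pt^2+(aq)] = 2.96; by Nernst, E = +1.956 − (0.0641/2)(0.472) = +1.9409 V.
ΔG = −nFE = −(2)(96500)(+1.9409) J/mol = −375 kJ/mol.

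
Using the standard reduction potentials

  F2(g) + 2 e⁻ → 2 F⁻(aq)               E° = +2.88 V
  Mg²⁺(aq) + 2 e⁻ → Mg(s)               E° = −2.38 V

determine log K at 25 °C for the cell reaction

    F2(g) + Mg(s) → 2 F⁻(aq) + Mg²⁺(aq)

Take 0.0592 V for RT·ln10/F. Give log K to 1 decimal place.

log K = 177.7

The F₂/F⁻ couple is reduced (cathode); E°cell = +2.88 − (−2.38) = +5.26 V with n = 2.
At equilibrium E = 0, so log K = nE°cell / 0.0592 = (2)(+5.26) / 0.0592 = 177.7.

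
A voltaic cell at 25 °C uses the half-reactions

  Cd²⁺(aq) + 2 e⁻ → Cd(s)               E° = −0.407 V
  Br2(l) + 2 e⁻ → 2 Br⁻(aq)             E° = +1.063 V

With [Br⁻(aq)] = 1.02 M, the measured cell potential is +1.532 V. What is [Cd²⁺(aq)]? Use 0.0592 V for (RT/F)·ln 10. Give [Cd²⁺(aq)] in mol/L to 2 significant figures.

0.0077 M

The Br₂/Br⁻ couple has the larger reduction potential, so it is the cathode: E°cell = +1.063 − (−0.407) = +1.470 V and n = 2.
From the Nernst equation, log Q = n(E° − E)/0.0592 = 2·(+1.470 − (+1.532))/0.0592 = −2.095.
Balancing electrons gives Br2(l) + Cd(s) → 2 Br⁻(aq) + Cd²⁺(aq); thus Q = [Br⁻(aq)]^2·[Cd²⁺(aq)].
Solving for the unknown gives log [Cd²⁺(aq)] = −2.112, so [Cd²⁺(aq)] ≈ 0.0077 M.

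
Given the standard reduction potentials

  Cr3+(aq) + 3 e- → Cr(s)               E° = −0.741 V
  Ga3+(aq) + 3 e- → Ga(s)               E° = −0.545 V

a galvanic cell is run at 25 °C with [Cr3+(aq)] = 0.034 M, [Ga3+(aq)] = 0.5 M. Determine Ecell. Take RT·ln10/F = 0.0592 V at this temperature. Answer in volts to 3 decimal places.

+0.219 V

Ga³⁺/Ga is reduced (cathode, E° = −0.545 V) and Cr³⁺/Cr is oxidized (anode).
E°cell = E°cat − E°an = −0.545 − (−0.741) = +0.196 V; n = 3.
For the overall reaction Ga3+(aq) + Cr(s) → Ga(s) + Cr3+(aq), Q = [Cr3+(aq)] / [Ga3+(aq)] = 0.068, giving log Q = −1.167.
By the Nernst equation, E = +0.196 − (0.0592/3)·(−1.167) = +0.219 V.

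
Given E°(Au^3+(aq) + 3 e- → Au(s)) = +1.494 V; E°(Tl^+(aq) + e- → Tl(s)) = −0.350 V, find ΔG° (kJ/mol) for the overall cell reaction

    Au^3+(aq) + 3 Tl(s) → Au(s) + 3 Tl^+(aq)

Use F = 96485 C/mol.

−534 kJ/mol

In the reaction as written Au^3+(aq) is reduced, so the Au³⁺/Au couple is the cathode and Tl⁺/Tl is the anode.
E°cell = +1.494 − (−0.350) = +1.844 V; balancing electrons gives n = 3.
ΔG° = −nFE°cell = −(3)(96485)(+1.844) J/mol = −534 kJ/mol.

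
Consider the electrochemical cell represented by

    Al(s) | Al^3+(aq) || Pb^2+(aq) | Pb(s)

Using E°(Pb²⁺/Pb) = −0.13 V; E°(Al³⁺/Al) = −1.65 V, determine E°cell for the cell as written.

+1.52 V

By convention the left-hand electrode in cell notation is the anode (oxidation) and the right-hand electrode is the cathode (reduction).
E°cell = E°(right) − E°(left) = −0.13 − (−1.65) = +1.52 V.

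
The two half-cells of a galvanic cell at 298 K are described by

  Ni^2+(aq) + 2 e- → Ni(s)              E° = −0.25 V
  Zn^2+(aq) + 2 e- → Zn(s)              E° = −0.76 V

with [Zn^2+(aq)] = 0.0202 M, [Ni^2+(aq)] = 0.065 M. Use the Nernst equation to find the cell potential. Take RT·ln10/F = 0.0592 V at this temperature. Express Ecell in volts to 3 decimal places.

+0.525 V

Ni²⁺/Ni is reduced (cathode, E° = −0.25 V) and Zn²⁺/Zn is oxidized (anode).
E°cell = −0.25 − (−0.76) = +0.51 V, with n = 2 electrons transferred.
The balanced reaction is Ni^2+(aq) + Zn(s) → Ni(s) + Zn^2+(aq), so Q = [Zn^2+(aq)] / [Ni^2+(aq)] = 0.311 and log Q = −0.508.
E = E° − (0.0592/n)·log Q = +0.51 − (0.0592/2)(−0.508) = +0.525 V.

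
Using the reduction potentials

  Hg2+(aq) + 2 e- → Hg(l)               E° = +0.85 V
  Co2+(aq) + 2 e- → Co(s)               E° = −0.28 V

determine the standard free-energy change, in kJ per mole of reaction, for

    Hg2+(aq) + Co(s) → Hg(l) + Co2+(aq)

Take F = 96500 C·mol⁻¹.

−218 kJ/mol

In the reaction as written Hg2+(aq) is reduced, so the Hg²⁺/Hg couple is the cathode and Co²⁺/Co is the anode.
E°cell = +0.85 − (−0.28) = +1.13 V; balancing electrons gives n = 2.
ΔG° = −nFE°cell = −(2)(96500)(+1.13) J/mol = −218 kJ/mol.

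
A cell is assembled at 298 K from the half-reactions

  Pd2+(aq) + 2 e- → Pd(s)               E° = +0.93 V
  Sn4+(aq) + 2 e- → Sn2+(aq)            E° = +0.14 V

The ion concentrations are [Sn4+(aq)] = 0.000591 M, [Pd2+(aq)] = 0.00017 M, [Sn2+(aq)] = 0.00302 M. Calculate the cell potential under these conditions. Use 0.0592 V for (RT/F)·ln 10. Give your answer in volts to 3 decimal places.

Pd²⁺/Pd is reduced (cathode, E° = +0.93 V) and Sn⁴⁺/Sn²⁺ is oxidized (anode).
E°cell = E°cat − E°an = +0.93 − (+0.14) = +0.79 V; n = 2.
The balanced reaction is Pd2+(aq) + Sn2+(aq) → Pd(s) + Sn4+(aq), so Q = [Sn4+(aq)] / ([Pd2+(aq)]·[Sn2+(aq)]) = 1.15×10^3 and log Q = 3.061.
By the Nernst equation, E = +0.79 − (0.0592/2)·(3.061) = +0.699 V.

+0.699 V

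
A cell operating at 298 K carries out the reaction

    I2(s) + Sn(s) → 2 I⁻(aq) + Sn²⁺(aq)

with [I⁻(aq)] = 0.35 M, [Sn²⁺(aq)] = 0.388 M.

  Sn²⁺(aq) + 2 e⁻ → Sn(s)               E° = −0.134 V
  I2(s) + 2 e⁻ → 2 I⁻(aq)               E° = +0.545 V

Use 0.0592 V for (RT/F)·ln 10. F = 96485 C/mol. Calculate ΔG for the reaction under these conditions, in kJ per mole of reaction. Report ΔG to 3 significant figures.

With I₂/I⁻ reduced at the cathode, E°cell = +0.545 − (−0.134) = +0.679 V and n = 2.
Here Q = [I⁻(aq)]^2·[Sn²⁺(aq)] = 0.0475 (log Q = −1.323), giving E = +0.679 − (0.0592/2)·(−1.323) = +0.7182 V.
Finally ΔG = −nFE = −(2)(96485 C/mol)(+0.7182 V) = −139 kJ/mol.

−139 kJ/mol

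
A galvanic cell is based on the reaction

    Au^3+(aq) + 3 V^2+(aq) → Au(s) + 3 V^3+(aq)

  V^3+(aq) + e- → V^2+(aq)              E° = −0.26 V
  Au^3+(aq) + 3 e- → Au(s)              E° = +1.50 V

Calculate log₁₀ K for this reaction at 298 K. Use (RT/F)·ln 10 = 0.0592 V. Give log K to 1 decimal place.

The Au³⁺/Au couple is reduced (cathode); E°cell = +1.50 − (−0.26) = +1.76 V with n = 3.
At equilibrium E = 0, so log K = nE°cell / 0.0592 = (3)(+1.76) / 0.0592 = 89.2.

log K = 89.2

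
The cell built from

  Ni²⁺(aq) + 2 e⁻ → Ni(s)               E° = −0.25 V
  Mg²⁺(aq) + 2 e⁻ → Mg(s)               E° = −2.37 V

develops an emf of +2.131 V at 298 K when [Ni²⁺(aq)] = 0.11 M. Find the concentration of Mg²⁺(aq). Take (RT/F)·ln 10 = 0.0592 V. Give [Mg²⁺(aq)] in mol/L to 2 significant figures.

Ni²⁺/Ni is the cathode (higher E°); E°cell = −0.25 − (−2.37) = +2.12 V with n = 2.
From the Nernst equation, log Q = n(E° − E)/0.0592 = 2·(+2.12 − (+2.131))/0.0592 = −0.372.
For Ni²⁺(aq) + Mg(s) → Ni(s) + Mg²⁺(aq), the reaction quotient is Q = [Mg²⁺(aq)] / [Ni²⁺(aq)].
Isolating [Mg²⁺(aq)] in Q = 10^{−0.372} yields log [Mg²⁺(aq)] = −1.331, i.e. 0.047 M.

0.047 M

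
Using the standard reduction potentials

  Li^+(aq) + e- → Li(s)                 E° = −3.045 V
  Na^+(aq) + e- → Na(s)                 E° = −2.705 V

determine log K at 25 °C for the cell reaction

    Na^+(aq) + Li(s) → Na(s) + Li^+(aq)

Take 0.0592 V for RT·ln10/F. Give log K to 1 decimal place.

log K = 5.7

The Na⁺/Na couple is reduced (cathode); E°cell = −2.705 − (−3.045) = +0.340 V with n = 1.
At equilibrium E = 0, so log K = nE°cell / 0.0592 = (1)(+0.340) / 0.0592 = 5.7.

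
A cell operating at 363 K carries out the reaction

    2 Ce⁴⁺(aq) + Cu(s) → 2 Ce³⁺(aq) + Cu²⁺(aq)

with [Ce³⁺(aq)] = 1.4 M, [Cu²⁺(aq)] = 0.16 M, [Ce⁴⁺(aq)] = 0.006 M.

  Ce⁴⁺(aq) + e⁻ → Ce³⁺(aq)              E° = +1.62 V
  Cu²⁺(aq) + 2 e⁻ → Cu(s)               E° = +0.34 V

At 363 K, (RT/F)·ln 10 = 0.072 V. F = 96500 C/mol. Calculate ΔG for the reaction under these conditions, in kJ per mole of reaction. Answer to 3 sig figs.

−220 kJ/mol

With Ce⁴⁺/Ce³⁺ reduced at the cathode, E°cell = +1.62 − (+0.34) = +1.28 V and n = 2.
Here Q = ([Ce³⁺(aq)]^2·[Cu²⁺(aq)]) / [Ce⁴⁺(aq)]^2 = 8.71×10^3 (log Q = 3.940), giving E = +1.28 − (0.072/2)·(3.940) = +1.1382 V.
ΔG = −nFE = −(2)(96500)(+1.1382) J/mol = −220 kJ/mol.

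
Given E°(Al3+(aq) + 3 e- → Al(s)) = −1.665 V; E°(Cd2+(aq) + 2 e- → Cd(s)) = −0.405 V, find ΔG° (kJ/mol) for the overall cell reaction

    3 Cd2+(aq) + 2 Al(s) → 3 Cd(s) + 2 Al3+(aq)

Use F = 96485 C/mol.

−729 kJ/mol

In the reaction as written Cd2+(aq) is reduced, so the Cd²⁺/Cd couple is the cathode and Al³⁺/Al is the anode.
E°cell = −0.405 − (−1.665) = +1.260 V; balancing electrons gives n = 6.
ΔG° = −nFE°cell = −(6)(96485)(+1.260) J/mol = −729 kJ/mol.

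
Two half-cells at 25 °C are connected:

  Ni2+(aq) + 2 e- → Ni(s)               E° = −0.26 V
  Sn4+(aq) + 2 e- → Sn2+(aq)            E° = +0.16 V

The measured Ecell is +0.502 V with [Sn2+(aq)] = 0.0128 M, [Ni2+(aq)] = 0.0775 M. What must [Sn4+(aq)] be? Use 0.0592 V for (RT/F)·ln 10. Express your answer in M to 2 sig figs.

Sn⁴⁺/Sn²⁺ is the cathode (higher E°); E°cell = +0.16 − (−0.26) = +0.42 V with n = 2.
Since E = E° − (0.0592/n)·log Q, log Q = n(E° − E)/0.0592 = −2.770.
Balancing electrons gives Sn4+(aq) + Ni(s) → Sn2+(aq) + Ni2+(aq); thus Q = ([Sn2+(aq)]·[Ni2+(aq)]) / [Sn4+(aq)].
Substituting the known concentrations and solving, log [Sn4+(aq)] = −0.233 and [Sn4+(aq)] = 0.58 M.

0.58 M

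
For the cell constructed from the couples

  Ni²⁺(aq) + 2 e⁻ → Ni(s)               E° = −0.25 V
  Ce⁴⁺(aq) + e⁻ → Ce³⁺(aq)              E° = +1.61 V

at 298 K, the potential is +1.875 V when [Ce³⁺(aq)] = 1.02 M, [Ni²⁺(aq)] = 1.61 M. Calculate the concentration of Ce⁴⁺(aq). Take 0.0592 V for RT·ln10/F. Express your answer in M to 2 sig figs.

2.3 M

With Ce⁴⁺/Ce³⁺ at the cathode and Ni²⁺/Ni at the anode, E°cell = +1.61 − (−0.25) = +1.86 V (n = 2).
Since E = E° − (0.0592/n)·log Q, log Q = n(E° − E)/0.0592 = −0.507.
The balanced reaction is 2 Ce⁴⁺(aq) + Ni(s) → 2 Ce³⁺(aq) + Ni²⁺(aq), so Q = ([Ce³⁺(aq)]^2·[Ni²⁺(aq)]) / [Ce⁴⁺(aq)]^2.
Substituting the known concentrations and solving, log [Ce⁴⁺(aq)] = 0.366 and [Ce⁴⁺(aq)] = 2.3 M.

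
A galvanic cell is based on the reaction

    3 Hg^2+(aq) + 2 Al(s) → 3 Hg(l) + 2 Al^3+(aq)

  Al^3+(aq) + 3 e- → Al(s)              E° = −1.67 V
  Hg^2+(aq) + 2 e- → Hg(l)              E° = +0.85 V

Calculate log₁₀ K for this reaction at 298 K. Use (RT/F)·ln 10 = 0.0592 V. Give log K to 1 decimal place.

The Hg²⁺/Hg couple is reduced (cathode); E°cell = +0.85 − (−1.67) = +2.52 V with n = 6.
At equilibrium E = 0, so log K = nE°cell / 0.0592 = (6)(+2.52) / 0.0592 = 255.4.

log K = 255.4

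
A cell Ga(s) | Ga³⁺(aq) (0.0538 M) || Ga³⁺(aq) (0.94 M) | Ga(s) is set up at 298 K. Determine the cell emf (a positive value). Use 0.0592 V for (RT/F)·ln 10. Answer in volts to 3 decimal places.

For a concentration cell E°cell = 0, since both electrodes use the same couple.
The compartment with the higher Ga³⁺(aq) concentration (0.94 M) acts as the cathode; ions are reduced there and produced at the dilute (0.0538 M) anode.
With n = 3, Ecell = −(0.0592/3)·log([dilute]/[conc]) = −(0.0592/3)·log(0.0538/0.94) = +0.025 V.

0.025 V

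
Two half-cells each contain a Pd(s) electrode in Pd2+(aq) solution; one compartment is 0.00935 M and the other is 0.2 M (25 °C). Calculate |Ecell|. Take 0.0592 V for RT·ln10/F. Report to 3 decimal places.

0.039 V

For a concentration cell E°cell = 0, since both electrodes use the same couple.
The compartment with the higher Pd2+(aq) concentration (0.2 M) acts as the cathode; ions are reduced there and produced at the dilute (0.00935 M) anode.
With n = 2, Ecell = −(0.0592/2)·log([dilute]/[conc]) = −(0.0592/2)·log(0.00935/0.2) = +0.039 V.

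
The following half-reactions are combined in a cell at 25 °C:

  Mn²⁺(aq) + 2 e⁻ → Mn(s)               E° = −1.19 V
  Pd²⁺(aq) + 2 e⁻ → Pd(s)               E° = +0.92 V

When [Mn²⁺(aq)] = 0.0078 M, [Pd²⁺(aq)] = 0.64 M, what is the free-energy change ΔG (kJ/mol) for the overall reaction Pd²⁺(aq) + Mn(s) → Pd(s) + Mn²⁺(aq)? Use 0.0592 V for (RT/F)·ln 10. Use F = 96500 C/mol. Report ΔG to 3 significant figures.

−418 kJ/mol

With Pd²⁺/Pd reduced at the cathode, E°cell = +0.92 − (−1.19) = +2.11 V and n = 2.
The reaction quotient is [Mn²⁺(aq)] / [Pd²⁺(aq)] = 0.0122; by Nernst, E = +2.11 − (0.0592/2)(−1.914) = +2.1667 V.
ΔG = −nFE = −(2)(96500)(+2.1667) J/mol = −418 kJ/mol.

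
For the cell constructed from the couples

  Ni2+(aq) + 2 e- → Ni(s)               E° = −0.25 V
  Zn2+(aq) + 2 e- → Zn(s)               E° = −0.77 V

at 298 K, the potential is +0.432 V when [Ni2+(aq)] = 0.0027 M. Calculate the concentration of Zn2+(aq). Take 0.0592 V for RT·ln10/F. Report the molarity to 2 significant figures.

2.5 M

The Ni²⁺/Ni couple has the larger reduction potential, so it is the cathode: E°cell = −0.25 − (−0.77) = +0.52 V and n = 2.
Since E = E° − (0.0592/n)·log Q, log Q = n(E° − E)/0.0592 = 2.973.
The balanced reaction is Ni2+(aq) + Zn(s) → Ni(s) + Zn2+(aq), so Q = [Zn2+(aq)] / [Ni2+(aq)].
Substituting the known concentrations and solving, log [Zn2+(aq)] = 0.404 and [Zn2+(aq)] = 2.5 M.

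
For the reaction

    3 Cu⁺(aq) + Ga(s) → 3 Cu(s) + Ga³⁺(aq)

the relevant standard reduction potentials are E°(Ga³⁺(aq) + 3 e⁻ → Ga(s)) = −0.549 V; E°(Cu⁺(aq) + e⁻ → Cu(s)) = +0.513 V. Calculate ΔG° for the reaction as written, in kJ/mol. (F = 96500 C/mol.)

In the reaction as written Cu⁺(aq) is reduced, so the Cu⁺/Cu couple is the cathode and Ga³⁺/Ga is the anode.
E°cell = +0.513 − (−0.549) = +1.062 V; balancing electrons gives n = 3.
ΔG° = −nFE°cell = −(3)(96500)(+1.062) J/mol = −307 kJ/mol.

−307 kJ/mol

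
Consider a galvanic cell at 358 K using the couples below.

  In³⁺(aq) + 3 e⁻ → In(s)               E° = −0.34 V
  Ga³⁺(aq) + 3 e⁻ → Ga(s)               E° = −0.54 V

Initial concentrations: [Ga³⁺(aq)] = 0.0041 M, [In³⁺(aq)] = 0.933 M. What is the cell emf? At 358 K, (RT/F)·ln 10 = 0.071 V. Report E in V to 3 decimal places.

+0.256 V

Since E°(In³⁺/In) > E°(Ga³⁺/Ga), In³⁺/In serves as the cathode.
E°cell = E°cat − E°an = −0.34 − (−0.54) = +0.20 V; n = 3.
Balancing gives In³⁺(aq) + Ga(s) → In(s) + Ga³⁺(aq); hence Q = [Ga³⁺(aq)] / [In³⁺(aq)] = 0.00439 (log Q = −2.357).
E = E° − (0.071/n)·log Q = +0.20 − (0.071/3)(−2.357) = +0.256 V.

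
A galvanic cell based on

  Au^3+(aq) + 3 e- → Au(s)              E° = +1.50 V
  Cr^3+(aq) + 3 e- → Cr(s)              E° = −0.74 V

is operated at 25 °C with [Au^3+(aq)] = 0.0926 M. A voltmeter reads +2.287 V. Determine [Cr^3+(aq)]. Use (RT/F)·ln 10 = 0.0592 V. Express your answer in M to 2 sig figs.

With Au³⁺/Au at the cathode and Cr³⁺/Cr at the anode, E°cell = +1.50 − (−0.74) = +2.24 V (n = 3).
Since E = E° − (0.0592/n)·log Q, log Q = n(E° − E)/0.0592 = −2.382.
Balancing electrons gives Au^3+(aq) + Cr(s) → Au(s) + Cr^3+(aq); thus Q = [Cr^3+(aq)] / [Au^3+(aq)].
Isolating [Cr^3+(aq)] in Q = 10^{−2.382} yields log [Cr^3+(aq)] = −3.415, i.e. 0.00038 M.

0.00038 M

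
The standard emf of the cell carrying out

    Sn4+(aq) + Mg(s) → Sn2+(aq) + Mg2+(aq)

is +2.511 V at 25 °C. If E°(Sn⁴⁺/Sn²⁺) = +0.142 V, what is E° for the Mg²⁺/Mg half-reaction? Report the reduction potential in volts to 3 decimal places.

−2.369 V

In the reaction as written the Sn⁴⁺/Sn²⁺ couple is reduced (cathode) and Mg²⁺/Mg is oxidized (anode), so E°cell = E°(Sn⁴⁺/Sn²⁺) − E°(Mg²⁺/Mg).
E°(Mg²⁺/Mg) = E°(cathode) − E°cell = +0.142 − (+2.511) = −2.369 V.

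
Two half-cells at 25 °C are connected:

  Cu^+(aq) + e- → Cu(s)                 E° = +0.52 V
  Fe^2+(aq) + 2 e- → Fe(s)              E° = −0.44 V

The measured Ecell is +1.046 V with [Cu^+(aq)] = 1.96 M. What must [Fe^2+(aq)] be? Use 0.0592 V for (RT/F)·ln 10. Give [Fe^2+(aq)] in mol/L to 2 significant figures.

With Cu⁺/Cu at the cathode and Fe²⁺/Fe at the anode, E°cell = +0.52 − (−0.44) = +0.96 V (n = 2).
From the Nernst equation, log Q = n(E° − E)/0.0592 = 2·(+0.96 − (+1.046))/0.0592 = −2.905.
For 2 Cu^+(aq) + Fe(s) → 2 Cu(s) + Fe^2+(aq), the reaction quotient is Q = [Fe^2+(aq)] / [Cu^+(aq)]^2.
Substituting the known concentrations and solving, log [Fe^2+(aq)] = −2.320 and [Fe^2+(aq)] = 0.0048 M.

0.0048 M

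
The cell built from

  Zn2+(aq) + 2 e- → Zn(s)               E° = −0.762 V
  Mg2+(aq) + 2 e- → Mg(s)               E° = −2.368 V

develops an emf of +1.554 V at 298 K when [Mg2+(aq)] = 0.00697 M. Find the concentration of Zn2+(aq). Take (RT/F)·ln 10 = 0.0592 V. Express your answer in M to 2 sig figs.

Zn²⁺/Zn is the cathode (higher E°); E°cell = −0.762 − (−2.368) = +1.606 V with n = 2.
From the Nernst equation, log Q = n(E° − E)/0.0592 = 2·(+1.606 − (+1.554))/0.0592 = 1.757.
Balancing electrons gives Zn2+(aq) + Mg(s) → Zn(s) + Mg2+(aq); thus Q = [Mg2+(aq)] / [Zn2+(aq)].
Solving for the unknown gives log [Zn2+(aq)] = −3.914, so [Zn2+(aq)] ≈ 0.00012 M.

0.00012 M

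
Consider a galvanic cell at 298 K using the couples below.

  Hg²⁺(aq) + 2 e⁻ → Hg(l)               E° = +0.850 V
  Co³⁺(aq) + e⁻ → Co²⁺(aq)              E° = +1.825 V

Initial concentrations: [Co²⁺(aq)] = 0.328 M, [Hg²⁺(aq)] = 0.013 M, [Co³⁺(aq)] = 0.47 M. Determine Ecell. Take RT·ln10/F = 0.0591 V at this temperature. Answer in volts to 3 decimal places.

+1.040 V

Since E°(Co³⁺/Co²⁺) > E°(Hg²⁺/Hg), Co³⁺/Co²⁺ serves as the cathode.
E°cell = +1.825 − (+0.850) = +0.975 V, with n = 2 electrons transferred.
The balanced reaction is 2 Co³⁺(aq) + Hg(l) → 2 Co²⁺(aq) + Hg²⁺(aq), so Q = ([Co²⁺(aq)]^2·[Hg²⁺(aq)]) / [Co³⁺(aq)]^2 = 0.00633 and log Q = −2.199.
By the Nernst equation, E = +0.975 − (0.0591/2)·(−2.199) = +1.040 V.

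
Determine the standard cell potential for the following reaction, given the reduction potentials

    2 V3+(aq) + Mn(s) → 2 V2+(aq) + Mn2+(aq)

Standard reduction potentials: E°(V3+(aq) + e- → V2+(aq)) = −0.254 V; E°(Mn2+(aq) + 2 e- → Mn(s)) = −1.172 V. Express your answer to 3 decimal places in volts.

+0.918 V

In the reaction as written, V3+(aq) is reduced (cathode) and Mn2+(aq) is produced by oxidation at the anode.
E°cell = E°(cathode) − E°(anode) = −0.254 − (−1.172) = +0.918 V.
The positive value indicates the reaction is spontaneous as written.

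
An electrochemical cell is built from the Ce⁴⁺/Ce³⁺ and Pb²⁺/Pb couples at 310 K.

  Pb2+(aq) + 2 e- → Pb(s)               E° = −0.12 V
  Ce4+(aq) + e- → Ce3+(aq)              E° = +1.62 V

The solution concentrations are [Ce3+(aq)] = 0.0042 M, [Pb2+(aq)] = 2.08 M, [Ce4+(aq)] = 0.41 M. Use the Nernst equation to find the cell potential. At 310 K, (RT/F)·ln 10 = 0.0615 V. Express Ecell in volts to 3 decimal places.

+1.853 V

The Ce⁴⁺/Ce³⁺ couple has the more positive E°, so it is the cathode; Pb²⁺/Pb is the anode.
The standard potential is +1.62 − (−0.12) = +1.74 V and the balanced reaction transfers n = 2 electrons.
For the overall reaction 2 Ce4+(aq) + Pb(s) → 2 Ce3+(aq) + Pb2+(aq), Q = ([Ce3+(aq)]^2·[Pb2+(aq)]) / [Ce4+(aq)]^2 = 0.000218, giving log Q = −3.661.
By the Nernst equation, E = +1.74 − (0.0615/2)·(−3.661) = +1.853 V.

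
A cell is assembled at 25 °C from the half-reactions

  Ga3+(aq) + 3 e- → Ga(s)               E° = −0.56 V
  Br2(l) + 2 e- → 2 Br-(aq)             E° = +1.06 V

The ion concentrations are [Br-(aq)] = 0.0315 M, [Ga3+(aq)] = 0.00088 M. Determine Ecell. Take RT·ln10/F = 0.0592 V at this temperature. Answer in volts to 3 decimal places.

The Br₂/Br⁻ couple has the more positive E°, so it is the cathode; Ga³⁺/Ga is the anode.
E°cell = +1.06 − (−0.56) = +1.62 V, with n = 6 electrons transferred.
Balancing gives 3 Br2(l) + 2 Ga(s) → 6 Br-(aq) + 2 Ga3+(aq); hence Q = [Br-(aq)]^6·[Ga3+(aq)]^2 = 7.57×10^−16 (log Q = −15.121).
By the Nernst equation, E = +1.62 − (0.0592/6)·(−15.121) = +1.769 V.

+1.769 V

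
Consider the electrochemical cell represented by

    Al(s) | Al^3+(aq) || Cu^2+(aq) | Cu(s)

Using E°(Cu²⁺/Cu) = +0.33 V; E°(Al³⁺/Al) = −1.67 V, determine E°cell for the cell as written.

By convention the left-hand electrode in cell notation is the anode (oxidation) and the right-hand electrode is the cathode (reduction).
E°cell = E°(right) − E°(left) = +0.33 − (−1.67) = +2.00 V.

+2.00 V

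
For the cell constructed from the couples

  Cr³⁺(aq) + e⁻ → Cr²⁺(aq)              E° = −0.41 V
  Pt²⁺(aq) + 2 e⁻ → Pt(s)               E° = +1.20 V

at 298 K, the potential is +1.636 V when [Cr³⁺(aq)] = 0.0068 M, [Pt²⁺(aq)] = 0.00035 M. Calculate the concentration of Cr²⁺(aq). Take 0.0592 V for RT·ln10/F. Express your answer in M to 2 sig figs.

1.0 M

With Pt²⁺/Pt at the cathode and Cr³⁺/Cr²⁺ at the anode, E°cell = +1.20 − (−0.41) = +1.61 V (n = 2).
Rearranging E = E° − (0.0592/n)·log Q gives log Q = 2(+1.61 − (+1.636))/0.0592 = −0.878.
The balanced reaction is Pt²⁺(aq) + 2 Cr²⁺(aq) → Pt(s) + 2 Cr³⁺(aq), so Q = [Cr³⁺(aq)]^2 / ([Pt²⁺(aq)]·[Cr²⁺(aq)]^2).
Substituting the known concentrations and solving, log [Cr²⁺(aq)] = −0.001 and [Cr²⁺(aq)] = 1.0 M.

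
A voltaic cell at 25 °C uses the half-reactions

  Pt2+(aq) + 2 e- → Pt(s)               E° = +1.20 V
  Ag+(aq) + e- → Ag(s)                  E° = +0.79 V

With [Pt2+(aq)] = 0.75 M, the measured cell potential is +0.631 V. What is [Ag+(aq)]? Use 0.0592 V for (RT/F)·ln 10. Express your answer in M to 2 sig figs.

0.00016 M

With Pt²⁺/Pt at the cathode and Ag⁺/Ag at the anode, E°cell = +1.20 − (+0.79) = +0.41 V (n = 2).
From the Nernst equation, log Q = n(E° − E)/0.0592 = 2·(+0.41 − (+0.631))/0.0592 = −7.466.
For Pt2+(aq) + 2 Ag(s) → Pt(s) + 2 Ag+(aq), the reaction quotient is Q = [Ag+(aq)]^2 / [Pt2+(aq)].
Substituting the known concentrations and solving, log [Ag+(aq)] = −3.795 and [Ag+(aq)] = 0.00016 M.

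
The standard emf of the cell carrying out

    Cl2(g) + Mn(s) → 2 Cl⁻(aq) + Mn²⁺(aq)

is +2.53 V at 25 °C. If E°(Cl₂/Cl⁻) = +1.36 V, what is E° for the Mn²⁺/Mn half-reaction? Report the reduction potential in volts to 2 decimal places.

−1.17 V

In the reaction as written the Cl₂/Cl⁻ couple is reduced (cathode) and Mn²⁺/Mn is oxidized (anode), so E°cell = E°(Cl₂/Cl⁻) − E°(Mn²⁺/Mn).
E°(Mn²⁺/Mn) = E°(cathode) − E°cell = +1.36 − (+2.53) = −1.17 V.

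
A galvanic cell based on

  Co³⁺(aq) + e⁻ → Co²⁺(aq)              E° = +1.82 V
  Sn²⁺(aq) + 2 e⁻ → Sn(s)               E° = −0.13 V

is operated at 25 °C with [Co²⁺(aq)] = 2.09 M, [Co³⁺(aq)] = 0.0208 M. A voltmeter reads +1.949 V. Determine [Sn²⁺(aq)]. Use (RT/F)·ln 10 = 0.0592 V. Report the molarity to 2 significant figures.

0.00011 M

With Co³⁺/Co²⁺ at the cathode and Sn²⁺/Sn at the anode, E°cell = +1.82 − (−0.13) = +1.95 V (n = 2).
Rearranging E = E° − (0.0592/n)·log Q gives log Q = 2(+1.95 − (+1.949))/0.0592 = 0.034.
Balancing electrons gives 2 Co³⁺(aq) + Sn(s) → 2 Co²⁺(aq) + Sn²⁺(aq); thus Q = ([Co²⁺(aq)]^2·[Sn²⁺(aq)]) / [Co³⁺(aq)]^2.
Solving for the unknown gives log [Sn²⁺(aq)] = −3.970, so [Sn²⁺(aq)] ≈ 0.00011 M.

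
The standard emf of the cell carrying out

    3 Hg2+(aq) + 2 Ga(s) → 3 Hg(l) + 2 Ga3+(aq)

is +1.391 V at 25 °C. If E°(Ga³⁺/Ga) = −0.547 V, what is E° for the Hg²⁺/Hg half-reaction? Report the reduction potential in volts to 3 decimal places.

In the reaction as written the Hg²⁺/Hg couple is reduced (cathode) and Ga³⁺/Ga is oxidized (anode), so E°cell = E°(Hg²⁺/Hg) − E°(Ga³⁺/Ga).
E°(Hg²⁺/Hg) = E°cell + E°(anode) = +1.391 + (−0.547) = +0.844 V.

+0.844 V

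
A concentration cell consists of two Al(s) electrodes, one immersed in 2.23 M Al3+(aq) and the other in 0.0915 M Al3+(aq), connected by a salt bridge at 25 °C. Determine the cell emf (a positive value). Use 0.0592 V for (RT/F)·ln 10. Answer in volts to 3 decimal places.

For a concentration cell E°cell = 0, since both electrodes use the same couple.
The compartment with the higher Al3+(aq) concentration (2.23 M) acts as the cathode; ions are reduced there and produced at the dilute (0.0915 M) anode.
With n = 3, Ecell = −(0.0592/3)·log([dilute]/[conc]) = −(0.0592/3)·log(0.0915/2.23) = +0.027 V.

0.027 V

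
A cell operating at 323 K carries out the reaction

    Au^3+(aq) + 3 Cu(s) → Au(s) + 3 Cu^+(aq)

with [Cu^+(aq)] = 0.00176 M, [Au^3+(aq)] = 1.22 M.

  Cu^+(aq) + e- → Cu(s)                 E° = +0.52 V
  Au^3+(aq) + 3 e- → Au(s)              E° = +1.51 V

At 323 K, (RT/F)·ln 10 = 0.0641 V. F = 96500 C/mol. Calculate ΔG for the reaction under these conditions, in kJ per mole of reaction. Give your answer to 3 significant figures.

With Au³⁺/Au reduced at the cathode, E°cell = +1.51 − (+0.52) = +0.99 V and n = 3.
The reaction quotient is [Cu^+(aq)]^3 / [Au^3+(aq)] = 4.47×10^−9; by Nernst, E = +0.99 − (0.0641/3)(−8.350) = +1.1684 V.
ΔG = −nFE = −(3)(96500)(+1.1684) J/mol = −338 kJ/mol.

−338 kJ/mol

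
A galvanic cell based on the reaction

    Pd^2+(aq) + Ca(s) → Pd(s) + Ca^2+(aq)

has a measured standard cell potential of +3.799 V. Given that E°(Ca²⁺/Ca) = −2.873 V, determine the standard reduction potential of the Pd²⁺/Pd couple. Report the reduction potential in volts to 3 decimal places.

In the reaction as written the Pd²⁺/Pd couple is reduced (cathode) and Ca²⁺/Ca is oxidized (anode), so E°cell = E°(Pd²⁺/Pd) − E°(Ca²⁺/Ca).
E°(Pd²⁺/Pd) = E°cell + E°(anode) = +3.799 + (−2.873) = +0.926 V.

+0.926 V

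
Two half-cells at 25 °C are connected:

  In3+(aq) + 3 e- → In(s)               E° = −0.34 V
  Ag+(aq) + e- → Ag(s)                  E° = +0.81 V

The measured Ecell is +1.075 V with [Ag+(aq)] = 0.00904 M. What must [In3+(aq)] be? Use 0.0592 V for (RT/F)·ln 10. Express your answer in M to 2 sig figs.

With Ag⁺/Ag at the cathode and In³⁺/In at the anode, E°cell = +0.81 − (−0.34) = +1.15 V (n = 3).
From the Nernst equation, log Q = n(E° − E)/0.0592 = 3·(+1.15 − (+1.075))/0.0592 = 3.801.
For 3 Ag+(aq) + In(s) → 3 Ag(s) + In3+(aq), the reaction quotient is Q = [In3+(aq)] / [Ag+(aq)]^3.
Substituting the known concentrations and solving, log [In3+(aq)] = −2.330 and [In3+(aq)] = 0.0047 M.

0.0047 M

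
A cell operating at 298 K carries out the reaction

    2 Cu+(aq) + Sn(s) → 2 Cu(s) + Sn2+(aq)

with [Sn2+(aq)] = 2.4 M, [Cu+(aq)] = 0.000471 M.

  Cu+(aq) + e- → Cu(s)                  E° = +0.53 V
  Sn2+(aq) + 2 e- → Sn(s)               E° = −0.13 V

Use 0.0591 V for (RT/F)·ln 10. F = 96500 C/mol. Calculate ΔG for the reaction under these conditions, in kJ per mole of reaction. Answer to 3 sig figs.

−87.3 kJ/mol

E°cell = +0.53 − (−0.13) = +0.66 V; the balanced reaction transfers n = 2 electrons.
The reaction quotient is [Sn2+(aq)] / [Cu+(aq)]^2 = 1.08×10^7; by Nernst, E = +0.66 − (0.0591/2)(7.034) = +0.4521 V.
ΔG = −nFE = −(2)(96500)(+0.4521) J/mol = −87.3 kJ/mol.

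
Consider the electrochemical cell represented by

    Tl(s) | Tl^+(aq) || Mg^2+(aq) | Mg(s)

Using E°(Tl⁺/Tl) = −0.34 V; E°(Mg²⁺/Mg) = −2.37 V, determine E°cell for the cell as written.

By convention the left-hand electrode in cell notation is the anode (oxidation) and the right-hand electrode is the cathode (reduction).
E°cell = E°(right) − E°(left) = −2.37 − (−0.34) = −2.03 V.
The negative sign shows that, as written, the cell would require an external voltage to drive the reaction.

−2.03 V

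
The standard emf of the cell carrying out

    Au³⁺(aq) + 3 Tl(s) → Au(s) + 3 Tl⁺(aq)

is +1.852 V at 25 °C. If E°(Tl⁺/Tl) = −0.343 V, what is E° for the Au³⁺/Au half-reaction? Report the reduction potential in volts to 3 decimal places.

+1.509 V

In the reaction as written the Au³⁺/Au couple is reduced (cathode) and Tl⁺/Tl is oxidized (anode), so E°cell = E°(Au³⁺/Au) − E°(Tl⁺/Tl).
E°(Au³⁺/Au) = E°cell + E°(anode) = +1.852 + (−0.343) = +1.509 V.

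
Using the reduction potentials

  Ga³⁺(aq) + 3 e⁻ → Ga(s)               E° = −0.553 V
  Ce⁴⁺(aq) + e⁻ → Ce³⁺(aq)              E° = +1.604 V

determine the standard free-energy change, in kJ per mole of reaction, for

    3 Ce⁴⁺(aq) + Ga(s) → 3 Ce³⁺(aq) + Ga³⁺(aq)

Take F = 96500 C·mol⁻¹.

In the reaction as written Ce⁴⁺(aq) is reduced, so the Ce⁴⁺/Ce³⁺ couple is the cathode and Ga³⁺/Ga is the anode.
E°cell = +1.604 − (−0.553) = +2.157 V; balancing electrons gives n = 3.
ΔG° = −nFE°cell = −(3)(96500)(+2.157) J/mol = −624 kJ/mol.

−624 kJ/mol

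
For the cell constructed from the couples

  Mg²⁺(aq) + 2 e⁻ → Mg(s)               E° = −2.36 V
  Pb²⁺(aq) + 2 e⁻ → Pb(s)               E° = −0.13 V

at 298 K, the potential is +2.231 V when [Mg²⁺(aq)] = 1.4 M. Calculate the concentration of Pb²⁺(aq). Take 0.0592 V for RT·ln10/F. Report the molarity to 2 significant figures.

1.5 M

With Pb²⁺/Pb at the cathode and Mg²⁺/Mg at the anode, E°cell = −0.13 − (−2.36) = +2.23 V (n = 2).
Rearranging E = E° − (0.0592/n)·log Q gives log Q = 2(+2.23 − (+2.231))/0.0592 = −0.034.
For Pb²⁺(aq) + Mg(s) → Pb(s) + Mg²⁺(aq), the reaction quotient is Q = [Mg²⁺(aq)] / [Pb²⁺(aq)].
Solving for the unknown gives log [Pb²⁺(aq)] = 0.180, so [Pb²⁺(aq)] ≈ 1.5 M.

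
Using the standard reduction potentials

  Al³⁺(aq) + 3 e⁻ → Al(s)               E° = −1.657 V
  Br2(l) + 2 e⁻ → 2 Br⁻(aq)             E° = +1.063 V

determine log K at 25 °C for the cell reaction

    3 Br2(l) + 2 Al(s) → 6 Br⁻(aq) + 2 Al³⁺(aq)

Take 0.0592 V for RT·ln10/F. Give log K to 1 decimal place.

log K = 275.7

The Br₂/Br⁻ couple is reduced (cathode); E°cell = +1.063 − (−1.657) = +2.720 V with n = 6.
At equilibrium E = 0, so log K = nE°cell / 0.0592 = (6)(+2.720) / 0.0592 = 275.7.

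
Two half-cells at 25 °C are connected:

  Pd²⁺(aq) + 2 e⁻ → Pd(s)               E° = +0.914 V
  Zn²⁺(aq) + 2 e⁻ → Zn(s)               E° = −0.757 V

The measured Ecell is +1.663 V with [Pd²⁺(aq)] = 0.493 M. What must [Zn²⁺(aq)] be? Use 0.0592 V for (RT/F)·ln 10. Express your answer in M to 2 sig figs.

0.92 M

Pd²⁺/Pd is the cathode (higher E°); E°cell = +0.914 − (−0.757) = +1.671 V with n = 2.
Rearranging E = E° − (0.0592/n)·log Q gives log Q = 2(+1.671 − (+1.663))/0.0592 = 0.270.
The balanced reaction is Pd²⁺(aq) + Zn(s) → Pd(s) + Zn²⁺(aq), so Q = [Zn²⁺(aq)] / [Pd²⁺(aq)].
Solving for the unknown gives log [Zn²⁺(aq)] = −0.037, so [Zn²⁺(aq)] ≈ 0.92 M.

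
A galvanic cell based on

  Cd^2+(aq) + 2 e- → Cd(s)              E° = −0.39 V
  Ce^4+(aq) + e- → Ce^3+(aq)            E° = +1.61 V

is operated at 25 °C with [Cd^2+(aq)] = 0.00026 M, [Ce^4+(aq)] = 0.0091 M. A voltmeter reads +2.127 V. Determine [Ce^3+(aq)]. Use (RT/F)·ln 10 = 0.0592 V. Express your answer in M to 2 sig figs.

0.0040 M

The Ce⁴⁺/Ce³⁺ couple has the larger reduction potential, so it is the cathode: E°cell = +1.61 − (−0.39) = +2.00 V and n = 2.
Rearranging E = E° − (0.0592/n)·log Q gives log Q = 2(+2.00 − (+2.127))/0.0592 = −4.291.
Balancing electrons gives 2 Ce^4+(aq) + Cd(s) → 2 Ce^3+(aq) + Cd^2+(aq); thus Q = ([Ce^3+(aq)]^2·[Cd^2+(aq)]) / [Ce^4+(aq)]^2.
Isolating [Ce^3+(aq)] in Q = 10^{−4.291} yields log [Ce^3+(aq)] = −2.394, i.e. 0.0040 M.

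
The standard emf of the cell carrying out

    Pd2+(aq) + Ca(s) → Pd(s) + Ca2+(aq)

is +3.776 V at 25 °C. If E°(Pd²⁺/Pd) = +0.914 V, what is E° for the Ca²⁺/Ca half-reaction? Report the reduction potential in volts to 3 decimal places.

In the reaction as written the Pd²⁺/Pd couple is reduced (cathode) and Ca²⁺/Ca is oxidized (anode), so E°cell = E°(Pd²⁺/Pd) − E°(Ca²⁺/Ca).
E°(Ca²⁺/Ca) = E°(cathode) − E°cell = +0.914 − (+3.776) = −2.862 V.

−2.862 V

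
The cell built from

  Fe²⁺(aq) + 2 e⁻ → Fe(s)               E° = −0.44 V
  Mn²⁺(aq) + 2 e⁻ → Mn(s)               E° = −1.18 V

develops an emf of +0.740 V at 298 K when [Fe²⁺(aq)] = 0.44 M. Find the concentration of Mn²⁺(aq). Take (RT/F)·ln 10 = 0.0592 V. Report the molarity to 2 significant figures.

0.44 M

The Fe²⁺/Fe couple has the larger reduction potential, so it is the cathode: E°cell = −0.44 − (−1.18) = +0.74 V and n = 2.
From the Nernst equation, log Q = n(E° − E)/0.0592 = 2·(+0.74 − (+0.740))/0.0592 = 0.000.
Balancing electrons gives Fe²⁺(aq) + Mn(s) → Fe(s) + Mn²⁺(aq); thus Q = [Mn²⁺(aq)] / [Fe²⁺(aq)].
Isolating [Mn²⁺(aq)] in Q = 10^{0.000} yields log [Mn²⁺(aq)] = −0.357, i.e. 0.44 M.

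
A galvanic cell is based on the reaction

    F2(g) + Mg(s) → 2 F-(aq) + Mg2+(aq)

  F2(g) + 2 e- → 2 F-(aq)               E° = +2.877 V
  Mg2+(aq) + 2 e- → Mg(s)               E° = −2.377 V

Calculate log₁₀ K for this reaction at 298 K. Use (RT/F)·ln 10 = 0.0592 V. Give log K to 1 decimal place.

The F₂/F⁻ couple is reduced (cathode); E°cell = +2.877 − (−2.377) = +5.254 V with n = 2.
At equilibrium E = 0, so log K = nE°cell / 0.0592 = (2)(+5.254) / 0.0592 = 177.5.

log K = 177.5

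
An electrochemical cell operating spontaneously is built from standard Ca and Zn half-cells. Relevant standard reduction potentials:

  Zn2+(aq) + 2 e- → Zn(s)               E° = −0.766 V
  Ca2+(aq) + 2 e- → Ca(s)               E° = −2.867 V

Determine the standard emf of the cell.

Of the two couples in this cell, the one with the more positive reduction potential is reduced at the cathode: here that is Zn²⁺/Zn (−0.766 V); Ca²⁺/Ca (−2.867 V) is the anode.
E°cell = E°(cathode) − E°(anode) = −0.766 − (−2.867) = +2.101 V.

+2.101 V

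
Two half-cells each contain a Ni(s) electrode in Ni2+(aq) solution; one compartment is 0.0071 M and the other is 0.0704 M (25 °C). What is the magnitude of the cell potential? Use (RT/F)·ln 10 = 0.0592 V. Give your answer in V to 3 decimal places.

0.029 V

For a concentration cell E°cell = 0, since both electrodes use the same couple.
The compartment with the higher Ni2+(aq) concentration (0.0704 M) acts as the cathode; ions are reduced there and produced at the dilute (0.0071 M) anode.
With n = 2, Ecell = −(0.0592/2)·log([dilute]/[conc]) = −(0.0592/2)·log(0.0071/0.0704) = +0.029 V.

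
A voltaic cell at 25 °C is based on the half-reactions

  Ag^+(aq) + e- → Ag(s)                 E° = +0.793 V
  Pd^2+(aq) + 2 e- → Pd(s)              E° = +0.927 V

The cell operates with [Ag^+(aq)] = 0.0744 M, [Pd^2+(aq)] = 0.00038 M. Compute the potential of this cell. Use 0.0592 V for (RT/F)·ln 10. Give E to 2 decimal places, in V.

+0.10 V

The Pd²⁺/Pd couple has the more positive E°, so it is the cathode; Ag⁺/Ag is the anode.
E°cell = +0.927 − (+0.793) = +0.134 V, with n = 2 electrons transferred.
The balanced reaction is Pd^2+(aq) + 2 Ag(s) → Pd(s) + 2 Ag^+(aq), so Q = [Ag^+(aq)]^2 / [Pd^2+(aq)] = 14.6 and log Q = 1.163.
E = E° − (0.0592/n)·log Q = +0.134 − (0.0592/2)(1.163) = +0.10 V.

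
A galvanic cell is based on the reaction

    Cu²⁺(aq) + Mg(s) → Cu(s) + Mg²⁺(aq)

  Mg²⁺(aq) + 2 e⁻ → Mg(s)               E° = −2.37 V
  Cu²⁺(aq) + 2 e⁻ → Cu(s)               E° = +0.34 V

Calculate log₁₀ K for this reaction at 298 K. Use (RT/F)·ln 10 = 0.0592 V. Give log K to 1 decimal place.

The Cu²⁺/Cu couple is reduced (cathode); E°cell = +0.34 − (−2.37) = +2.71 V with n = 2.
At equilibrium E = 0, so log K = nE°cell / 0.0592 = (2)(+2.71) / 0.0592 = 91.6.

log K = 91.6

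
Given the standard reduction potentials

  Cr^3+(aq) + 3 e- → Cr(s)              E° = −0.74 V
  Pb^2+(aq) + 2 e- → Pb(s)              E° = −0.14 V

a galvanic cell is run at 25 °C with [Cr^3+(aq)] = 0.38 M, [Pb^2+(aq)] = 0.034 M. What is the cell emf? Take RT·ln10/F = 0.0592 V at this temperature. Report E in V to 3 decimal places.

The Pb²⁺/Pb couple has the more positive E°, so it is the cathode; Cr³⁺/Cr is the anode.
E°cell = −0.14 − (−0.74) = +0.60 V, with n = 6 electrons transferred.
For the overall reaction 3 Pb^2+(aq) + 2 Cr(s) → 3 Pb(s) + 2 Cr^3+(aq), Q = [Cr^3+(aq)]^2 / [Pb^2+(aq)]^3 = 3.67×10^3, giving log Q = 3.565.
By the Nernst equation, E = +0.60 − (0.0592/6)·(3.565) = +0.565 V.

+0.565 V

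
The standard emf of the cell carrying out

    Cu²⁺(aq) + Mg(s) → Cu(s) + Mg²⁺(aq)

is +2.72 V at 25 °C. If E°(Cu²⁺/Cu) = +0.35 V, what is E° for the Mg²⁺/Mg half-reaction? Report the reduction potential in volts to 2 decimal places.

−2.37 V

In the reaction as written the Cu²⁺/Cu couple is reduced (cathode) and Mg²⁺/Mg is oxidized (anode), so E°cell = E°(Cu²⁺/Cu) − E°(Mg²⁺/Mg).
E°(Mg²⁺/Mg) = E°(cathode) − E°cell = +0.35 − (+2.72) = −2.37 V.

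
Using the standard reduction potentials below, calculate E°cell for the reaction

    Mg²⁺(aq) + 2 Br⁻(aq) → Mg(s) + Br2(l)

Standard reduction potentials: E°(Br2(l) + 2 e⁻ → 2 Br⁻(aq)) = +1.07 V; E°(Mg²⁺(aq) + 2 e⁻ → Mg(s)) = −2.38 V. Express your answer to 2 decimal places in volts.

Mg²⁺(aq) gains electrons, so the Mg²⁺/Mg couple is the cathode; the Br₂/Br⁻ couple is the anode.
E°cell = E°(cathode) − E°(anode) = −2.38 − (+1.07) = −3.45 V.

−3.45 V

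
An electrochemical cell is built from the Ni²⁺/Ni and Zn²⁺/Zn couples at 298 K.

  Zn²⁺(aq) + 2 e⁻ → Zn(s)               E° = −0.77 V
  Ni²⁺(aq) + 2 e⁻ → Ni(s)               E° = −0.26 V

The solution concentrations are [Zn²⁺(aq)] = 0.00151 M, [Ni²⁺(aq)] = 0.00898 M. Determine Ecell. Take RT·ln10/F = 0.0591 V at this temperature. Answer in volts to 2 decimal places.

Ni²⁺/Ni is reduced (cathode, E° = −0.26 V) and Zn²⁺/Zn is oxidized (anode).
E°cell = E°cat − E°an = −0.26 − (−0.77) = +0.51 V; n = 2.
For the overall reaction Ni²⁺(aq) + Zn(s) → Ni(s) + Zn²⁺(aq), Q = [Zn²⁺(aq)] / [Ni²⁺(aq)] = 0.168, giving log Q = −0.774.
E = E° − (0.0591/n)·log Q = +0.51 − (0.0591/2)(−0.774) = +0.53 V.

+0.53 V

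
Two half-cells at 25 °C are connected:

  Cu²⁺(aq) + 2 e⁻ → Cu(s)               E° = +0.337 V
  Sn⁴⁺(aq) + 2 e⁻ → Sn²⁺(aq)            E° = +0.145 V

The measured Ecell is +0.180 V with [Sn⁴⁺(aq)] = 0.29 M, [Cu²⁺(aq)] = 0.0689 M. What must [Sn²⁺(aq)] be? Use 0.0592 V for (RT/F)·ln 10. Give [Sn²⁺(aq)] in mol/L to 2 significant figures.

The Cu²⁺/Cu couple has the larger reduction potential, so it is the cathode: E°cell = +0.337 − (+0.145) = +0.192 V and n = 2.
Since E = E° − (0.0592/n)·log Q, log Q = n(E° − E)/0.0592 = 0.405.
The balanced reaction is Cu²⁺(aq) + Sn²⁺(aq) → Cu(s) + Sn⁴⁺(aq), so Q = [Sn⁴⁺(aq)] / ([Cu²⁺(aq)]·[Sn²⁺(aq)]).
Solving for the unknown gives log [Sn²⁺(aq)] = 0.219, so [Sn²⁺(aq)] ≈ 1.7 M.

1.7 M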